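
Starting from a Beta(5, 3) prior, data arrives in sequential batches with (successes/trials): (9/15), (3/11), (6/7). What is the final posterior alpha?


In sequential Bayesian updating, we sum all successes.
Total successes = 18
Final alpha = 5 + 18 = 23

23


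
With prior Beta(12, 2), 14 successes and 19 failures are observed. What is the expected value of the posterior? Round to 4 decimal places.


Posterior = Beta(26, 21)
E[theta] = alpha/(alpha+beta)
= 26/47 = 0.5532

0.5532


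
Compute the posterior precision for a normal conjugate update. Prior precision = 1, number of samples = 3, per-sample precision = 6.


tau_post = tau_0 + n * tau
= 1 + 3 * 6 = 19

19


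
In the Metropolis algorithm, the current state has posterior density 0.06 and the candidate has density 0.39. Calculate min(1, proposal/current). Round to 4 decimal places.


Ratio = 0.39/0.06 = 6.5
Acceptance probability = min(1, 6.5)
= 1.0

1.0


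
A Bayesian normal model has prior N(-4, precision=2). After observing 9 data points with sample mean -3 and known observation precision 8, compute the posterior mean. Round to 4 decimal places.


Posterior mean = (prior_precision * prior_mean + n * data_precision * data_mean) / (prior_precision + n * data_precision)
Numerator = 2*-4 + 9*8*-3 = -224
Denominator = 2 + 9*8 = 74
Posterior mean = -3.027

-3.027


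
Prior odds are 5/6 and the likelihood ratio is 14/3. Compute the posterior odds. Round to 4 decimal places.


Posterior odds = prior odds * likelihood ratio
= (5/6) * (14/3)
= 70 / 18
= 3.8889

3.8889


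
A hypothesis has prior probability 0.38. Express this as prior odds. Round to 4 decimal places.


Odds = P(H) / P(not H) = 0.38 / 0.62
= 0.6129

0.6129


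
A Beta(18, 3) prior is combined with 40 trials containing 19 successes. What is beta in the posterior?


In conjugate updating:
beta_posterior = beta_prior + (n - k)
= 3 + (40 - 19)
= 3 + 21 = 24

24


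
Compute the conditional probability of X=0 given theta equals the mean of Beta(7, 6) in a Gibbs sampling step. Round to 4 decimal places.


Mean of Beta(7, 6) = 0.5385
P(X=0 | theta=0.5385) = 0.4615

0.4615


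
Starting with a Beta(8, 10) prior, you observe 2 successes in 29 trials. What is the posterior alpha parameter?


For a Beta-Binomial conjugate model:
Posterior alpha = prior alpha + number of successes
= 8 + 2 = 10

10


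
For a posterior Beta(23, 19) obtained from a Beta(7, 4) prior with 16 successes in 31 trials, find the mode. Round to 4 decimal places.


Mode = (alpha - 1) / (alpha + beta - 2)
= 22 / 40
= 0.55

0.55


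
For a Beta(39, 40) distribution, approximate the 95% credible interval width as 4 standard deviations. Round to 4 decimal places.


Variance of Beta(a,b) = ab / ((a+b)^2 * (a+b+1))
= 39*40 / ((79)^2 * 80)
= 0.0031
SD = sqrt(0.0031) = 0.0559
Width = 4 * SD = 0.2236

0.2236


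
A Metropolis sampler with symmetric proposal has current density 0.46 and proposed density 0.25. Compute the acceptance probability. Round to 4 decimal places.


For symmetric proposals, acceptance = min(1, pi(x*)/pi(x))
= min(1, 0.25/0.46)
= min(1, 0.5435) = 0.5435

0.5435


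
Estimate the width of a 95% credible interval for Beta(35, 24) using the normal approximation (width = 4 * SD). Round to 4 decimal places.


For Beta(a,b): Var = ab/((a+b)^2(a+b+1))
Var = 0.004, SD = 0.0634
Approximate 95% CI width = 4 * 0.0634 = 0.2537

0.2537


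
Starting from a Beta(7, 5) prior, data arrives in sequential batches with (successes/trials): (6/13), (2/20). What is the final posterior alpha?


In sequential Bayesian updating, we sum all successes.
Total successes = 8
Final alpha = 7 + 8 = 15

15


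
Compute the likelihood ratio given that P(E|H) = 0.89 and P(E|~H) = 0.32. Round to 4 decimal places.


LR = P(E|H) / P(E|~H)
= 0.89 / 0.32 = 2.7812

2.7812


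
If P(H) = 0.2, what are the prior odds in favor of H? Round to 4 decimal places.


Prior odds = P(H) / (1 - P(H))
= 0.2 / 0.8
= 0.25

0.25


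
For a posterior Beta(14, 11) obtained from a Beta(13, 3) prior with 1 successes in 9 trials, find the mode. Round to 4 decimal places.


Mode = (alpha - 1) / (alpha + beta - 2)
= 13 / 23
= 0.5652

0.5652


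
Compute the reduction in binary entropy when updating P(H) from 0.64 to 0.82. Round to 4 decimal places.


H_before = -p*log2(p) - (1-p)*log2(1-p) for p=0.64: 0.9427
H_after for p=0.82: 0.6801
Reduction = 0.9427 - 0.6801 = 0.2626

0.2626


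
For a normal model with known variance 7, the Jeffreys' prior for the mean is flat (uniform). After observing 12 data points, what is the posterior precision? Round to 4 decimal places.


Jeffreys' prior for normal mean (known variance) is flat.
Prior precision = 0.
Posterior precision = prior_prec + n/sigma^2 = 0 + 12/7
= 1.7143

1.7143


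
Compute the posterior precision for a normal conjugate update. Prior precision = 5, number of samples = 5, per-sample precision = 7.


tau_post = tau_0 + n * tau
= 5 + 5 * 7 = 40

40


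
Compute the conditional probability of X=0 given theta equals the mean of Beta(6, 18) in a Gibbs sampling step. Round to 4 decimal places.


Mean of Beta(6, 18) = 0.25
P(X=0 | theta=0.25) = 0.75

0.75


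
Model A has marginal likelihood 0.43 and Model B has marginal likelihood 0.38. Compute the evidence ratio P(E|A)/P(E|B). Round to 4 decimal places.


Evidence ratio = P(E|A) / P(E|B)
= 0.43 / 0.38
= 1.1316

1.1316


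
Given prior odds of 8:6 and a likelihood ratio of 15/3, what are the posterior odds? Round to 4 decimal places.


Posterior odds = prior odds * LR
Prior odds = 8/6 = 1.3333
LR = 15/3 = 5.0
Posterior odds = 1.3333 * 5.0 = 6.6667

6.6667


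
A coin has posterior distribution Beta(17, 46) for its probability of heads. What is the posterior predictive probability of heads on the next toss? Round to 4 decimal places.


Posterior predictive = E[theta] = alpha/(alpha+beta)
= 17/63
= 0.2698

0.2698


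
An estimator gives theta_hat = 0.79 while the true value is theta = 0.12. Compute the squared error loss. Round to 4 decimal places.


The squared error loss is (theta_hat - theta)^2
= (0.79 - 0.12)^2
= (0.67)^2 = 0.4489

0.4489


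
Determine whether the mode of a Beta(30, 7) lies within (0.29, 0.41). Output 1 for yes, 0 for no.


First find the mode: (a-1)/(a+b-2) = 0.8286
Is 0.8286 in (0.29, 0.41)? 0

0


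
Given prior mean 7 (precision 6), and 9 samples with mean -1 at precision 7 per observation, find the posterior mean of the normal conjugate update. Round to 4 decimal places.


The posterior mean is a precision-weighted average of prior and data.
Post. prec. = 6 + 63 = 69
Post. mean = (42 + -63)/69 = -21/69 = -0.3043

-0.3043


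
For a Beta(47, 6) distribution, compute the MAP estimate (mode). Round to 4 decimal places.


MAP = mode = (a-1)/(a+b-2)
= (47-1)/(47+6-2)
= 46/51 = 0.902

0.902


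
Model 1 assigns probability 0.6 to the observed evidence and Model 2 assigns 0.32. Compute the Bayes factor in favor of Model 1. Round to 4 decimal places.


BF = P(data|M1) / P(data|M2)
= 0.6 / 0.32 = 1.875

1.875


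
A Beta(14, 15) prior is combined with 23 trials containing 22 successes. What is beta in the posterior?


In conjugate updating:
beta_posterior = beta_prior + (n - k)
= 15 + (23 - 22)
= 15 + 1 = 16

16


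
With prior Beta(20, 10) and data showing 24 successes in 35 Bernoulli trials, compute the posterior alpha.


Conjugate update: alpha_posterior = alpha_prior + k
= 20 + 24 = 44

44


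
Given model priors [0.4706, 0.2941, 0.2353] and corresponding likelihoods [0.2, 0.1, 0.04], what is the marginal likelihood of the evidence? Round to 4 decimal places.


P(E) = sum_i P(M_i) P(E|M_i)
= 0.0941 + 0.0294 + 0.0094
= 0.1329

0.1329


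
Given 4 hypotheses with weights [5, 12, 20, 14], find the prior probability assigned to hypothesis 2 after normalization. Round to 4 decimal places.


To normalize, divide each weight by the sum of all weights.
Sum = 51
Prior(H2) = 12/51 = 0.2353

0.2353


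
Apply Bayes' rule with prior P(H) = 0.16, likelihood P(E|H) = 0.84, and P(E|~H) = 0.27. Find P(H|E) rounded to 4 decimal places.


Step 1: Compute marginal P(E) = P(E|H)P(H) + P(E|~H)P(~H)
= 0.84*0.16 + 0.27*0.84 = 0.3612
Step 2: P(H|E) = P(E|H)P(H)/P(E) = 0.1344/0.3612
= 0.3721

0.3721


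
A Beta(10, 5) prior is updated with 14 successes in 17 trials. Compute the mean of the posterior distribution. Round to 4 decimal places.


After update: Beta(24, 8)
Mean = 24 / (24 + 8) = 24 / 32
= 0.75

0.75


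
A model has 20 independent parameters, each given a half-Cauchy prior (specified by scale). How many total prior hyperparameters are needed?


Each half-Cauchy prior needs 1 hyperparameter (scale).
Total = 1 * 20 = 20

20


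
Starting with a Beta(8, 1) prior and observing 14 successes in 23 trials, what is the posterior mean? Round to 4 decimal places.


Posterior parameters: alpha = 8 + 14 = 22
beta = 1 + 9 = 10
Posterior mean = alpha / (alpha + beta) = 22 / 32
= 0.6875

0.6875


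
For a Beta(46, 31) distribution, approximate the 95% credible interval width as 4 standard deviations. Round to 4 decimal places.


Variance of Beta(a,b) = ab / ((a+b)^2 * (a+b+1))
= 46*31 / ((77)^2 * 78)
= 0.0031
SD = sqrt(0.0031) = 0.0555
Width = 4 * SD = 0.2221

0.2221


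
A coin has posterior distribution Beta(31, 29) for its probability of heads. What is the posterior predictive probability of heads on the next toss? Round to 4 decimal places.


Posterior predictive = E[theta] = alpha/(alpha+beta)
= 31/60
= 0.5167

0.5167


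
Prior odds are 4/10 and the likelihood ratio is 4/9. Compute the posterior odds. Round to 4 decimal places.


Posterior odds = prior odds * likelihood ratio
= (4/10) * (4/9)
= 16 / 90
= 0.1778

0.1778


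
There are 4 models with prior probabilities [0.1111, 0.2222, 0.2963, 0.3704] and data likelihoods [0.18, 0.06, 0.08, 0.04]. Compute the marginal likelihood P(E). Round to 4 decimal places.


P(E) = sum over models of P(M_i) * P(E|M_i)
= 0.1111*0.18 + 0.2222*0.06 + 0.2963*0.08 + 0.3704*0.04
= 0.0718

0.0718


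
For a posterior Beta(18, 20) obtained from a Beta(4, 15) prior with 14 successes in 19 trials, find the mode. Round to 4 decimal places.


Mode = (alpha - 1) / (alpha + beta - 2)
= 17 / 36
= 0.4722

0.4722


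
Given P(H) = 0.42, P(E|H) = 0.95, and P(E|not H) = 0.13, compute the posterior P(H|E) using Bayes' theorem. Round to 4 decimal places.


By Bayes' theorem: P(H|E) = P(E|H)*P(H) / P(E)
P(E) = P(E|H)*P(H) + P(E|not H)*P(not H)
P(E) = 0.95*0.42 + 0.13*0.58 = 0.4744
P(H|E) = 0.95*0.42 / 0.4744 = 0.8411

0.8411


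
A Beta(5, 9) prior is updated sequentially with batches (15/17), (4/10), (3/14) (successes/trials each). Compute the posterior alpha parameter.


Sequential conjugate updating is equivalent to a single batch update.
Total successes across all batches = 22
alpha_posterior = alpha_prior + total_successes = 5 + 22
= 27

27


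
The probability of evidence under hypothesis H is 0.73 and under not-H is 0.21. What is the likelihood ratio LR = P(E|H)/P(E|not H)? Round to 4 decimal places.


LR = 0.73 / 0.21
= 3.4762

3.4762


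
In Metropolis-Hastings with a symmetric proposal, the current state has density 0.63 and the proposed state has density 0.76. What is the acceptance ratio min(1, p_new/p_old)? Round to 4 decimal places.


Ratio = p_new / p_old = 0.76 / 0.63 = 1.2063
Acceptance = min(1, 1.2063) = 1.0

1.0


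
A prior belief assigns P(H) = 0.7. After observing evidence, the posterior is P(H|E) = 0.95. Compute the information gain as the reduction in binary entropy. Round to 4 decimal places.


H(prior) = -0.7*log2(0.7) - 0.3*log2(0.3)
= 0.8813
H(post) = -0.95*log2(0.95) - 0.05*log2(0.05)
= 0.2864
IG = 0.8813 - 0.2864 = 0.5949

0.5949


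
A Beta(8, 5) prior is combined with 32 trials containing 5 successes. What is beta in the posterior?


In conjugate updating:
beta_posterior = beta_prior + (n - k)
= 5 + (32 - 5)
= 5 + 27 = 32

32


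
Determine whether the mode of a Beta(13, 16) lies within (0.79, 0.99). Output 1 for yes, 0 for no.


First find the mode: (a-1)/(a+b-2) = 0.4444
Is 0.4444 in (0.79, 0.99)? 0

0


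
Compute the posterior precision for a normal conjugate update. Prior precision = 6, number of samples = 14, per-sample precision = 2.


tau_post = tau_0 + n * tau
= 6 + 14 * 2 = 34

34


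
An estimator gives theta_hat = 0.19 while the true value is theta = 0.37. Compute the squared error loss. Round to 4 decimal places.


The squared error loss is (theta_hat - theta)^2
= (0.19 - 0.37)^2
= (-0.18)^2 = 0.0324

0.0324


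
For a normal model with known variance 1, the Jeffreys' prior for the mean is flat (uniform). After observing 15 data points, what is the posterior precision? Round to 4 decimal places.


Jeffreys' prior for normal mean (known variance) is flat.
Prior precision = 0.
Posterior precision = prior_prec + n/sigma^2 = 0 + 15/1
= 15.0

15.0


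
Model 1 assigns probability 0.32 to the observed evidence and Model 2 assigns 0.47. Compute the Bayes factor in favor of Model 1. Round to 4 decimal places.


BF = P(data|M1) / P(data|M2)
= 0.32 / 0.47 = 0.6809

0.6809


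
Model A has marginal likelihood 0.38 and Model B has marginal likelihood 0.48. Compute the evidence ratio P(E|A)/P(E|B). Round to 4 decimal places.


Evidence ratio = P(E|A) / P(E|B)
= 0.38 / 0.48
= 0.7917

0.7917


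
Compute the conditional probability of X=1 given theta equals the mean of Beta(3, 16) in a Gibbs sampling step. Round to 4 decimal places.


Mean of Beta(3, 16) = 0.1579
P(X=1 | theta=0.1579) = 0.1579

0.1579


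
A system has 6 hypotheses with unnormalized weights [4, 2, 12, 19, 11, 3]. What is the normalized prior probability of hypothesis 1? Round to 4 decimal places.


The normalized prior is the weight divided by the total.
Total weight = 51
P(H1) = 4 / 51 = 0.0784

0.0784


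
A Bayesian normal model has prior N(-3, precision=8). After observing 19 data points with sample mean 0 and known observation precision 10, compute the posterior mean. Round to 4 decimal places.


Posterior mean = (prior_precision * prior_mean + n * data_precision * data_mean) / (prior_precision + n * data_precision)
Numerator = 8*-3 + 19*10*0 = -24
Denominator = 8 + 19*10 = 198
Posterior mean = -0.1212

-0.1212


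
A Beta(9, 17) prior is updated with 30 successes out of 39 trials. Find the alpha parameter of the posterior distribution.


In the Beta-Binomial conjugate update:
alpha_post = alpha_prior + successes
= 9 + 30
= 39

39


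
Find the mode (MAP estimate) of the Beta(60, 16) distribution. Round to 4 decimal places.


For Beta(a,b) with a,b > 1:
Mode = (a-1)/(a+b-2) = (60-1)/(76-2)
= 59/74 = 0.7973

0.7973


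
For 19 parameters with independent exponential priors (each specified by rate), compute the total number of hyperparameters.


A exponential prior has 1 hyperparameter per parameter.
Total = 19 * 1 = 19

19


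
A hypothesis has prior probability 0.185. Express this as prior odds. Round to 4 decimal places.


Odds = P(H) / P(not H) = 0.185 / 0.815
= 0.227

0.227


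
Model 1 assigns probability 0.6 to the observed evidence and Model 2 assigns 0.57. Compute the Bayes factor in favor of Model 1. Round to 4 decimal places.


BF = P(data|M1) / P(data|M2)
= 0.6 / 0.57 = 1.0526

1.0526


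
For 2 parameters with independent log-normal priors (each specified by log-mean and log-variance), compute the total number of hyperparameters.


A log-normal prior has 2 hyperparameters per parameter.
Total = 2 * 2 = 4

4


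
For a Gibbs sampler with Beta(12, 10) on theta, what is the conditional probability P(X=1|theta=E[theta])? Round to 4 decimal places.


E[theta] = 12/(12+10) = 0.5455
P(X=1|theta) = theta = 0.5455

0.5455


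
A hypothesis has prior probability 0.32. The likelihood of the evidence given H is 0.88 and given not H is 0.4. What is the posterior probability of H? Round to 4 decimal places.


Using Bayes' theorem:
P(E) = 0.32 * 0.88 + 0.68 * 0.4
P(E) = 0.5536
P(H|E) = (0.32 * 0.88) / 0.5536 = 0.5087

0.5087


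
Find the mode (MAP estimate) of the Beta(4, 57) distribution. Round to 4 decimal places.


For Beta(a,b) with a,b > 1:
Mode = (a-1)/(a+b-2) = (4-1)/(61-2)
= 3/59 = 0.0508

0.0508


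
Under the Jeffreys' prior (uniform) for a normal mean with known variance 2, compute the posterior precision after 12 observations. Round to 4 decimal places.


Prior precision = 0 (flat prior).
Post. prec. = 0 + n/var = 12/2 = 6.0

6.0


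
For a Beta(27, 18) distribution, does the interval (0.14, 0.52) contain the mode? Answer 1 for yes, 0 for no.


Mode of Beta(a,b) = (a-1)/(a+b-2)
= (27-1)/(27+18-2) = 0.6047
Check: 0.14 <= 0.6047 <= 0.52?
Result: 0

0


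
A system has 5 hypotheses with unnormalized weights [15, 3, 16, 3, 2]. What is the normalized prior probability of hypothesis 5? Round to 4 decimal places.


The normalized prior is the weight divided by the total.
Total weight = 39
P(H5) = 2 / 39 = 0.0513

0.0513


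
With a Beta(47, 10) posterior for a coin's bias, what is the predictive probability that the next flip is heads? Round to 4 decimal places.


The predictive probability equals the posterior mean.
P(next = heads) = alpha / (alpha + beta)
= 47 / 57 = 0.8246

0.8246


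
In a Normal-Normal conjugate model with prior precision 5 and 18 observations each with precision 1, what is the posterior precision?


Posterior precision = prior precision + n * observation precision
= 5 + 18 * 1
= 5 + 18 = 23

23


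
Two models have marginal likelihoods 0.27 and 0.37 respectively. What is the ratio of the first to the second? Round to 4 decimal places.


Evidence ratio = 0.27 / 0.37
= 0.7297

0.7297


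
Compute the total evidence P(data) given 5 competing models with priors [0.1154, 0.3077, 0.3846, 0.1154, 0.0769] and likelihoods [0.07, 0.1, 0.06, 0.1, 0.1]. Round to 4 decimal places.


Marginal likelihood = sum P(model_i) * P(data|model_i)
Model 1: 0.1154 * 0.07 = 0.0081
Model 2: 0.3077 * 0.1 = 0.0308
Model 3: 0.3846 * 0.06 = 0.0231
Model 4: 0.1154 * 0.1 = 0.0115
Model 5: 0.0769 * 0.1 = 0.0077
Total = 0.0812

0.0812


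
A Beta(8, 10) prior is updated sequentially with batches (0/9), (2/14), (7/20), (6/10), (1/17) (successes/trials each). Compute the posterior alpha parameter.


Sequential conjugate updating is equivalent to a single batch update.
Total successes across all batches = 16
alpha_posterior = alpha_prior + total_successes = 8 + 16
= 24

24


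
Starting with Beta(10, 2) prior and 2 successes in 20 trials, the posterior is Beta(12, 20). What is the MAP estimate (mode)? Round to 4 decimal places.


The mode of Beta(a, b) when a > 1 and b > 1 is (a-1)/(a+b-2)
= (12 - 1) / (12 + 20 - 2)
= 11 / 30
= 0.3667

0.3667


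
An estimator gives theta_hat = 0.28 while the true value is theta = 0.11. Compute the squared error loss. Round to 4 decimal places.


The squared error loss is (theta_hat - theta)^2
= (0.28 - 0.11)^2
= (0.17)^2 = 0.0289

0.0289


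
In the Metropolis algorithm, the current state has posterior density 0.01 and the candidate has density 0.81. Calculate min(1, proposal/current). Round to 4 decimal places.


Ratio = 0.81/0.01 = 81.0
Acceptance probability = min(1, 81.0)
= 1.0

1.0


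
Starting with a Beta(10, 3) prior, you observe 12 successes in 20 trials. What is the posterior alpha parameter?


For a Beta-Binomial conjugate model:
Posterior alpha = prior alpha + number of successes
= 10 + 12 = 22

22


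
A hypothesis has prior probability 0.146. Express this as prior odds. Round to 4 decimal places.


Odds = P(H) / P(not H) = 0.146 / 0.854
= 0.171

0.171


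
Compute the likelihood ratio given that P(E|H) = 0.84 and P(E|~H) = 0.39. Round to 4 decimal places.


LR = P(E|H) / P(E|~H)
= 0.84 / 0.39 = 2.1538

2.1538


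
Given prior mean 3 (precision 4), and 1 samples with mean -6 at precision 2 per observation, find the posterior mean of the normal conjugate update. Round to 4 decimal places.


The posterior mean is a precision-weighted average of prior and data.
Post. prec. = 4 + 2 = 6
Post. mean = (12 + -12)/6 = 0/6 = 0.0

0.0


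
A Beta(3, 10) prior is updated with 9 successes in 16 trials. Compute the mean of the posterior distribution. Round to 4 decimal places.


After update: Beta(12, 17)
Mean = 12 / (12 + 17) = 12 / 29
= 0.4138

0.4138


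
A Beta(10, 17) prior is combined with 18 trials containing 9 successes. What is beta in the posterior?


In conjugate updating:
beta_posterior = beta_prior + (n - k)
= 17 + (18 - 9)
= 17 + 9 = 26

26


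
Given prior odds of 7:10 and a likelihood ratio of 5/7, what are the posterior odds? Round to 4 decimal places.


Posterior odds = prior odds * LR
Prior odds = 7/10 = 0.7
LR = 5/7 = 0.7143
Posterior odds = 0.7 * 0.7143 = 0.5

0.5


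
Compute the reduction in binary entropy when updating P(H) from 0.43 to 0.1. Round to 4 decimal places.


H_before = -p*log2(p) - (1-p)*log2(1-p) for p=0.43: 0.9858
H_after for p=0.1: 0.469
Reduction = 0.9858 - 0.469 = 0.5168

0.5168


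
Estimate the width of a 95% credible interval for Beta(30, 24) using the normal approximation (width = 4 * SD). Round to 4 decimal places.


For Beta(a,b): Var = ab/((a+b)^2(a+b+1))
Var = 0.0045, SD = 0.067
Approximate 95% CI width = 4 * 0.067 = 0.268

0.268


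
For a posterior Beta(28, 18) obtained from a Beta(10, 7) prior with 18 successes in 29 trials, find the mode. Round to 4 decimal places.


Mode = (alpha - 1) / (alpha + beta - 2)
= 27 / 44
= 0.6136

0.6136


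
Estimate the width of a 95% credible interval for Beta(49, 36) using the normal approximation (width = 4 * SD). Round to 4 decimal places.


For Beta(a,b): Var = ab/((a+b)^2(a+b+1))
Var = 0.0028, SD = 0.0533
Approximate 95% CI width = 4 * 0.0533 = 0.2131

0.2131


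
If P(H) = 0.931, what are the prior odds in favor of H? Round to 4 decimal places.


Prior odds = P(H) / (1 - P(H))
= 0.931 / 0.069
= 13.4928

13.4928


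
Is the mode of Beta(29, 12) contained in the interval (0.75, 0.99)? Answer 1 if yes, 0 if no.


Mode = (a-1)/(a+b-2) = 28/39 = 0.7179
Interval: (0.75, 0.99)
Contains mode? 0

0


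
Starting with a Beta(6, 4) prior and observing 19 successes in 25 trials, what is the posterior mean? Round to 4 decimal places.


Posterior parameters: alpha = 6 + 19 = 25
beta = 4 + 6 = 10
Posterior mean = alpha / (alpha + beta) = 25 / 35
= 0.7143

0.7143


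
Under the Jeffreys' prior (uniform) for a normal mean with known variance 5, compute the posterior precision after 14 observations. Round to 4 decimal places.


Prior precision = 0 (flat prior).
Post. prec. = 0 + n/var = 14/5 = 2.8

2.8


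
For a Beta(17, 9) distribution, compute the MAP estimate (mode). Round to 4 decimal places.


MAP = mode = (a-1)/(a+b-2)
= (17-1)/(17+9-2)
= 16/24 = 0.6667

0.6667


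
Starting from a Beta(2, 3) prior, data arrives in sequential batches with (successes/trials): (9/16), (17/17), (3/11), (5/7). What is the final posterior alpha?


In sequential Bayesian updating, we sum all successes.
Total successes = 34
Final alpha = 2 + 34 = 36

36


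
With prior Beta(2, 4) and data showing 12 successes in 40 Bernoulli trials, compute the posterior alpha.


Conjugate update: alpha_posterior = alpha_prior + k
= 2 + 12 = 14

14


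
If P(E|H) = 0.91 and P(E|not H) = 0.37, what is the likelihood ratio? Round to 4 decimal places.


Likelihood ratio = P(E|H) / P(E|not H)
= 0.91 / 0.37
= 2.4595

2.4595


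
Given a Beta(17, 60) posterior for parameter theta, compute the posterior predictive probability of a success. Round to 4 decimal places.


For a Beta-Bernoulli model, the predictive probability is the mean:
P(success) = 17/(17+60) = 17/77 = 0.2208

0.2208


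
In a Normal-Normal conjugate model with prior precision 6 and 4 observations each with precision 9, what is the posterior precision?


Posterior precision = prior precision + n * observation precision
= 6 + 4 * 9
= 6 + 36 = 42

42


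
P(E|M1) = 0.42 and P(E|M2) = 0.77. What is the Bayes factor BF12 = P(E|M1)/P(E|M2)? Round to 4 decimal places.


Bayes factor BF12 = P(E|M1) / P(E|M2)
= 0.42 / 0.77
= 0.5455

0.5455


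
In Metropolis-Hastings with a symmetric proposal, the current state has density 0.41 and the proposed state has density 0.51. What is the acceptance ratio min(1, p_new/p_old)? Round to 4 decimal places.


Ratio = p_new / p_old = 0.51 / 0.41 = 1.2439
Acceptance = min(1, 1.2439) = 1.0

1.0


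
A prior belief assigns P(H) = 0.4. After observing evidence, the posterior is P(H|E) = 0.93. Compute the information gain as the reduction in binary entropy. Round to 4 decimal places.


H(prior) = -0.4*log2(0.4) - 0.6*log2(0.6)
= 0.971
H(post) = -0.93*log2(0.93) - 0.07*log2(0.07)
= 0.3659
IG = 0.971 - 0.3659 = 0.605

0.605


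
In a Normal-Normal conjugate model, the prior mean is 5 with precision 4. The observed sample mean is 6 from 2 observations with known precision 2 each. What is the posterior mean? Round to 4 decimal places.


Posterior precision = tau0 + n*tau = 4 + 2*2 = 8
Posterior mean = (tau0*mu0 + n*tau*xbar) / posterior_precision
= (4*5 + 2*2*6) / 8
= 44 / 8 = 5.5

5.5


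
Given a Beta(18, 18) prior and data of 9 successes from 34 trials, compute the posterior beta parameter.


Number of failures = 34 - 9 = 25
Posterior beta = 18 + 25 = 43

43


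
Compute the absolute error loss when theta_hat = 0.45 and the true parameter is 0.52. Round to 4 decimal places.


L = |theta_hat - theta_true|
= |0.45 - 0.52| = 0.07

0.07


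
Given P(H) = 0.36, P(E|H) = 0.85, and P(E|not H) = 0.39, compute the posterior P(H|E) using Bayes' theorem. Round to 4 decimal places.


By Bayes' theorem: P(H|E) = P(E|H)*P(H) / P(E)
P(E) = P(E|H)*P(H) + P(E|not H)*P(not H)
P(E) = 0.85*0.36 + 0.39*0.64 = 0.5556
P(H|E) = 0.85*0.36 / 0.5556 = 0.5508

0.5508


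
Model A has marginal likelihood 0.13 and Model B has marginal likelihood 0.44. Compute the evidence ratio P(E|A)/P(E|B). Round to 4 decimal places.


Evidence ratio = P(E|A) / P(E|B)
= 0.13 / 0.44
= 0.2955

0.2955


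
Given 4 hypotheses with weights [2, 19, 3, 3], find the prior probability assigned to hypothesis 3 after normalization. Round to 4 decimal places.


To normalize, divide each weight by the sum of all weights.
Sum = 27
Prior(H3) = 3/27 = 0.1111

0.1111


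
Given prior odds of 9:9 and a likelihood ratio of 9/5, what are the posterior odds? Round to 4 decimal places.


Posterior odds = prior odds * LR
Prior odds = 9/9 = 1.0
LR = 9/5 = 1.8
Posterior odds = 1.0 * 1.8 = 1.8

1.8


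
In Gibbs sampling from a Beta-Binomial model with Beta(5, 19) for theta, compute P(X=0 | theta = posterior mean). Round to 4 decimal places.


Posterior mean = alpha/(alpha+beta) = 5/24 = 0.2083
P(X=0|theta=mean) = 1 - theta = 0.7917

0.7917


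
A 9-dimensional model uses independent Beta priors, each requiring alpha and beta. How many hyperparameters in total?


Per parameter: 2 (alpha and beta).
Total = 9 * 2 = 18

18


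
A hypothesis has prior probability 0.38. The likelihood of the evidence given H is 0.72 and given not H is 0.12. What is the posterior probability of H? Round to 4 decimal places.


Using Bayes' theorem:
P(E) = 0.38 * 0.72 + 0.62 * 0.12
P(E) = 0.348
P(H|E) = (0.38 * 0.72) / 0.348 = 0.7862

0.7862


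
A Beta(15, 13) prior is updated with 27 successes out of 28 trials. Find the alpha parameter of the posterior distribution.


In the Beta-Binomial conjugate update:
alpha_post = alpha_prior + successes
= 15 + 27
= 42

42


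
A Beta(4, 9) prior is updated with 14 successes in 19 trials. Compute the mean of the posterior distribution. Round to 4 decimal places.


After update: Beta(18, 14)
Mean = 18 / (18 + 14) = 18 / 32
= 0.5625

0.5625


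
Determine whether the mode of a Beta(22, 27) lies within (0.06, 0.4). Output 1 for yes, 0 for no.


First find the mode: (a-1)/(a+b-2) = 0.4468
Is 0.4468 in (0.06, 0.4)? 0

0


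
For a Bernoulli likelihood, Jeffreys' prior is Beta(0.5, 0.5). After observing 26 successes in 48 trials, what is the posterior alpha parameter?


Jeffreys' prior for Bernoulli is Beta(0.5, 0.5).
Posterior is Beta(0.5 + k, 0.5 + n - k).
Posterior alpha = 0.5 + k = 0.5 + 26 = 26.5

26.5


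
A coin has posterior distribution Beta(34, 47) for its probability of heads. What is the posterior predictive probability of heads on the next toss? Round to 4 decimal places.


Posterior predictive = E[theta] = alpha/(alpha+beta)
= 34/81
= 0.4198

0.4198


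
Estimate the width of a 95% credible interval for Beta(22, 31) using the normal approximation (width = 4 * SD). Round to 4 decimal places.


For Beta(a,b): Var = ab/((a+b)^2(a+b+1))
Var = 0.0045, SD = 0.0671
Approximate 95% CI width = 4 * 0.0671 = 0.2682

0.2682


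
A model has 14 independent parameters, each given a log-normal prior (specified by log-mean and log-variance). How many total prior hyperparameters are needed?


Each log-normal prior needs 2 hyperparameters (log-mean and log-variance).
Total = 2 * 14 = 28

28


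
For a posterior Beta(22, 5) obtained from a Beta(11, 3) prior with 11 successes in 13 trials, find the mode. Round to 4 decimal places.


Mode = (alpha - 1) / (alpha + beta - 2)
= 21 / 25
= 0.84

0.84


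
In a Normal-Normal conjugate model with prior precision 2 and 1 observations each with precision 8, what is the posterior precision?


Posterior precision = prior precision + n * observation precision
= 2 + 1 * 8
= 2 + 8 = 10

10


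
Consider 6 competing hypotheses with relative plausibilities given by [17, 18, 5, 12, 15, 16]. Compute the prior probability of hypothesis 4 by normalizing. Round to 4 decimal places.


Sum of weights = 17 + 18 + 5 + 12 + 15 + 16 = 83
Normalized prior for H4 = 12 / 83
= 0.1446

0.1446


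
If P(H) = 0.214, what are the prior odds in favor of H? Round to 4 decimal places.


Prior odds = P(H) / (1 - P(H))
= 0.214 / 0.786
= 0.2723

0.2723


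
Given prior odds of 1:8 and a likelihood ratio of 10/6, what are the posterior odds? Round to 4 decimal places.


Posterior odds = prior odds * LR
Prior odds = 1/8 = 0.125
LR = 10/6 = 1.6667
Posterior odds = 0.125 * 1.6667 = 0.2083

0.2083


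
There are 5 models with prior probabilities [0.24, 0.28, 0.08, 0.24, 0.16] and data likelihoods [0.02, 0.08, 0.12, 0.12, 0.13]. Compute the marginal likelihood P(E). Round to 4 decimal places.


P(E) = sum over models of P(M_i) * P(E|M_i)
= 0.24*0.02 + 0.28*0.08 + 0.08*0.12 + 0.24*0.12 + 0.16*0.13
= 0.0864

0.0864


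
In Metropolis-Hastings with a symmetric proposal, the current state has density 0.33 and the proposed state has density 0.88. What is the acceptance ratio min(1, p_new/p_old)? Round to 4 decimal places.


Ratio = p_new / p_old = 0.88 / 0.33 = 2.6667
Acceptance = min(1, 2.6667) = 1.0

1.0


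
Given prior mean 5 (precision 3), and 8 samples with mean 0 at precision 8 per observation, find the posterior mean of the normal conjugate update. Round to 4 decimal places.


The posterior mean is a precision-weighted average of prior and data.
Post. prec. = 3 + 64 = 67
Post. mean = (15 + 0)/67 = 15/67 = 0.2239

0.2239


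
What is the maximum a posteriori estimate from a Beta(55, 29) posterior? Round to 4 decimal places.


The MAP estimate equals the mode of the distribution.
Mode of Beta(a,b) = (a-1)/(a+b-2)
= 54/82
= 0.6585

0.6585


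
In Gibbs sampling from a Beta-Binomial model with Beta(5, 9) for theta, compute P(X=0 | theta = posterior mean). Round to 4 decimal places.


Posterior mean = alpha/(alpha+beta) = 5/14 = 0.3571
P(X=0|theta=mean) = 1 - theta = 0.6429

0.6429


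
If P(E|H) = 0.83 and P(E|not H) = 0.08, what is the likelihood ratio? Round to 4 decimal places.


Likelihood ratio = P(E|H) / P(E|not H)
= 0.83 / 0.08
= 10.375

10.375


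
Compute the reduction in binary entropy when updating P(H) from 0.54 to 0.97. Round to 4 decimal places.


H_before = -p*log2(p) - (1-p)*log2(1-p) for p=0.54: 0.9954
H_after for p=0.97: 0.1944
Reduction = 0.9954 - 0.1944 = 0.801

0.801


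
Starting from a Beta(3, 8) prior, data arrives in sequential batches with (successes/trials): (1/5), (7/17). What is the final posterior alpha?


In sequential Bayesian updating, we sum all successes.
Total successes = 8
Final alpha = 3 + 8 = 11

11


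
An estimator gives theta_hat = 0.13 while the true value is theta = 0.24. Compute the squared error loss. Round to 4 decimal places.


The squared error loss is (theta_hat - theta)^2
= (0.13 - 0.24)^2
= (-0.11)^2 = 0.0121

0.0121


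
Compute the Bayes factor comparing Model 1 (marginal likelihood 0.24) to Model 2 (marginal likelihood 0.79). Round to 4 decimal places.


BF12 = marginal likelihood of M1 / marginal likelihood of M2
= 0.24/0.79
= 0.3038

0.3038


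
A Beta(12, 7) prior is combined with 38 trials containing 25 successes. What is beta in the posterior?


In conjugate updating:
beta_posterior = beta_prior + (n - k)
= 7 + (38 - 25)
= 7 + 13 = 20

20


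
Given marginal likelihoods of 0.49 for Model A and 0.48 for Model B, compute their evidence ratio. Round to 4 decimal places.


Ratio = ML(A) / ML(B) = 0.49/0.48
= 1.0208

1.0208


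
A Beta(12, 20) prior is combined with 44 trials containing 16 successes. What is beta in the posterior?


In conjugate updating:
beta_posterior = beta_prior + (n - k)
= 20 + (44 - 16)
= 20 + 28 = 48

48


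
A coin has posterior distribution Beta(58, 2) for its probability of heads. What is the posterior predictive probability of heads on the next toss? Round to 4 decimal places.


Posterior predictive = E[theta] = alpha/(alpha+beta)
= 58/60
= 0.9667

0.9667


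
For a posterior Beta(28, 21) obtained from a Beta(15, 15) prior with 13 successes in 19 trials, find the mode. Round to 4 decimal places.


Mode = (alpha - 1) / (alpha + beta - 2)
= 27 / 47
= 0.5745

0.5745


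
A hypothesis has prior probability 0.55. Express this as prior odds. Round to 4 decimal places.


Odds = P(H) / P(not H) = 0.55 / 0.45
= 1.2222

1.2222


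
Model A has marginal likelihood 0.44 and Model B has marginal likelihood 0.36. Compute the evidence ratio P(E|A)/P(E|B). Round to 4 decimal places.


Evidence ratio = P(E|A) / P(E|B)
= 0.44 / 0.36
= 1.2222

1.2222


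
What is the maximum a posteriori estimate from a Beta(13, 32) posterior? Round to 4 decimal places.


The MAP estimate equals the mode of the distribution.
Mode of Beta(a,b) = (a-1)/(a+b-2)
= 12/43
= 0.2791

0.2791


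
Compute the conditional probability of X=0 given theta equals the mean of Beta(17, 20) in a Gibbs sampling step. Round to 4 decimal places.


Mean of Beta(17, 20) = 0.4595
P(X=0 | theta=0.4595) = 0.5405

0.5405


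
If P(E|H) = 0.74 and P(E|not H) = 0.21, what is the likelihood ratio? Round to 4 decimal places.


Likelihood ratio = P(E|H) / P(E|not H)
= 0.74 / 0.21
= 3.5238

3.5238


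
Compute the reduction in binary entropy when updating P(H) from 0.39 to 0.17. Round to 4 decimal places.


H_before = -p*log2(p) - (1-p)*log2(1-p) for p=0.39: 0.9648
H_after for p=0.17: 0.6577
Reduction = 0.9648 - 0.6577 = 0.3071

0.3071


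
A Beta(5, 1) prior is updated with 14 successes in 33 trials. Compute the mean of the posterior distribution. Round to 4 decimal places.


After update: Beta(19, 20)
Mean = 19 / (19 + 20) = 19 / 39
= 0.4872

0.4872


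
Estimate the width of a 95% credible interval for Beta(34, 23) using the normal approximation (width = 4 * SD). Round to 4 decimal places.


For Beta(a,b): Var = ab/((a+b)^2(a+b+1))
Var = 0.0041, SD = 0.0644
Approximate 95% CI width = 4 * 0.0644 = 0.2577

0.2577


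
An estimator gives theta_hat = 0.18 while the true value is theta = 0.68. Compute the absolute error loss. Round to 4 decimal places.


The absolute error loss is |theta_hat - theta|
= |0.18 - 0.68|
= 0.5

0.5


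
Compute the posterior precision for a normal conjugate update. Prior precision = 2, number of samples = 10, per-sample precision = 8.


tau_post = tau_0 + n * tau
= 2 + 10 * 8 = 82

82


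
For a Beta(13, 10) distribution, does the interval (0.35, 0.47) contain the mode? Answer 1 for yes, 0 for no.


Mode of Beta(a,b) = (a-1)/(a+b-2)
= (13-1)/(13+10-2) = 0.5714
Check: 0.35 <= 0.5714 <= 0.47?
Result: 0

0


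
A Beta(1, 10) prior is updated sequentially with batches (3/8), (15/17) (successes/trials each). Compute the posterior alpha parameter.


Sequential conjugate updating is equivalent to a single batch update.
Total successes across all batches = 18
alpha_posterior = alpha_prior + total_successes = 1 + 18
= 19

19


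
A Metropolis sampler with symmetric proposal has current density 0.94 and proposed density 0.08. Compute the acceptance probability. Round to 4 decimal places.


For symmetric proposals, acceptance = min(1, pi(x*)/pi(x))
= min(1, 0.08/0.94)
= min(1, 0.0851) = 0.0851

0.0851


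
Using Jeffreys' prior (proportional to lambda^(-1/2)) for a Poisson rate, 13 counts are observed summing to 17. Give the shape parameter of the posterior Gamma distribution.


Conjugate update: Gamma(prior_shape + S, prior_rate + n).
Prior shape = 0.5, prior rate = 0.
Posterior shape = 0.5 + S = 0.5 + 17 = 17.5

17.5


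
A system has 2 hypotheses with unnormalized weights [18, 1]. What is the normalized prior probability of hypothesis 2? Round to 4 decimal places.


The normalized prior is the weight divided by the total.
Total weight = 19
P(H2) = 1 / 19 = 0.0526

0.0526


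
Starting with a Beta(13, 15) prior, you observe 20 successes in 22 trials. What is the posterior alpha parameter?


For a Beta-Binomial conjugate model:
Posterior alpha = prior alpha + number of successes
= 13 + 20 = 33

33


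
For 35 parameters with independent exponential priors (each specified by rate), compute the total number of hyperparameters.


A exponential prior has 1 hyperparameter per parameter.
Total = 35 * 1 = 35

35


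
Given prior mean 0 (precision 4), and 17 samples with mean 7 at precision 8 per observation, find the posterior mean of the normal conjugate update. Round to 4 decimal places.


The posterior mean is a precision-weighted average of prior and data.
Post. prec. = 4 + 136 = 140
Post. mean = (0 + 952)/140 = 952/140 = 6.8

6.8


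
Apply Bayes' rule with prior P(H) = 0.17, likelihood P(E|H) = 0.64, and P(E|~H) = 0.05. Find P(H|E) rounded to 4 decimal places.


Step 1: Compute marginal P(E) = P(E|H)P(H) + P(E|~H)P(~H)
= 0.64*0.17 + 0.05*0.83 = 0.1503
Step 2: P(H|E) = P(E|H)P(H)/P(E) = 0.1088/0.1503
= 0.7239

0.7239


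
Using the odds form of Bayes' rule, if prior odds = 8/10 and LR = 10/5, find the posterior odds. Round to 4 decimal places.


Bayes' rule in odds form: posterior odds = prior odds * LR
= (8 * 10) / (10 * 5)
= 80/50 = 1.6

1.6


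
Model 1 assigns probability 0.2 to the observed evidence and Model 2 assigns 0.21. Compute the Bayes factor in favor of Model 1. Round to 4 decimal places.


BF = P(data|M1) / P(data|M2)
= 0.2 / 0.21 = 0.9524

0.9524


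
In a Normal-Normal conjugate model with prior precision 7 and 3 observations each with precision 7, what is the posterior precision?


Posterior precision = prior precision + n * observation precision
= 7 + 3 * 7
= 7 + 21 = 28

28


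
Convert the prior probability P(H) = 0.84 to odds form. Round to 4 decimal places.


P(not H) = 1 - 0.84 = 0.16
Odds = 0.84 / 0.16 = 5.25

5.25


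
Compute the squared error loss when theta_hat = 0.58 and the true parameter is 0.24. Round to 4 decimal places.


L = (theta_hat - theta_true)^2
= (0.58 - 0.24)^2
= 0.34^2 = 0.1156

0.1156
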